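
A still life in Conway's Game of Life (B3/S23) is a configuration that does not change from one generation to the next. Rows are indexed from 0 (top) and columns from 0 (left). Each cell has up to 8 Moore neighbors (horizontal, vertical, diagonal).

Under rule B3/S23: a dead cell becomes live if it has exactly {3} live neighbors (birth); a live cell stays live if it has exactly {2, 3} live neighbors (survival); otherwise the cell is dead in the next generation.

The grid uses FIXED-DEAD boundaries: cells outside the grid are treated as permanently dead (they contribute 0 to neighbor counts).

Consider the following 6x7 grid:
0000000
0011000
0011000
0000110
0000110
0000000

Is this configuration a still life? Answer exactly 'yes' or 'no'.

Answer: no

Derivation:
Compute generation 1 and compare to generation 0 (given above):
Generation 1:
0000000
0011000
0010000
0000010
0000110
0000000
Cell (2,3) differs: gen0=1 vs gen1=0 -> NOT a still life.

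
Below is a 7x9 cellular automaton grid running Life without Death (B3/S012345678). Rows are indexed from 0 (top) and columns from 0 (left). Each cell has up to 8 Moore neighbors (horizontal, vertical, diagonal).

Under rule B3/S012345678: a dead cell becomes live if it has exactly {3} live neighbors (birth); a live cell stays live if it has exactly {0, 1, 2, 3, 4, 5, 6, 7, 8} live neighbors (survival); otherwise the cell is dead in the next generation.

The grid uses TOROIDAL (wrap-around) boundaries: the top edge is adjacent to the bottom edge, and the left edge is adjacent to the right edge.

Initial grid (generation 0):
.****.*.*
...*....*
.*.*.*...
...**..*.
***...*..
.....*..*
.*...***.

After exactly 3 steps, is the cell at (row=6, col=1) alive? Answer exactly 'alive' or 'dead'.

Answer: alive

Derivation:
Simulating step by step:
Generation 0 (given above): 24 live cells
Generation 1: 38 live cells
.****.*.*
.*.*.*.**
.*.*.*...
*..*****.
*********
..*..*..*
.*.*.****
Generation 2: 38 live cells
.****.*.*
.*.*.*.**
.*.*.*...
*..*****.
*********
..*..*..*
.*.*.****
Generation 3: 38 live cells
.****.*.*
.*.*.*.**
.*.*.*...
*..*****.
*********
..*..*..*
.*.*.****

Cell (6,1) at generation 3: 1 -> alive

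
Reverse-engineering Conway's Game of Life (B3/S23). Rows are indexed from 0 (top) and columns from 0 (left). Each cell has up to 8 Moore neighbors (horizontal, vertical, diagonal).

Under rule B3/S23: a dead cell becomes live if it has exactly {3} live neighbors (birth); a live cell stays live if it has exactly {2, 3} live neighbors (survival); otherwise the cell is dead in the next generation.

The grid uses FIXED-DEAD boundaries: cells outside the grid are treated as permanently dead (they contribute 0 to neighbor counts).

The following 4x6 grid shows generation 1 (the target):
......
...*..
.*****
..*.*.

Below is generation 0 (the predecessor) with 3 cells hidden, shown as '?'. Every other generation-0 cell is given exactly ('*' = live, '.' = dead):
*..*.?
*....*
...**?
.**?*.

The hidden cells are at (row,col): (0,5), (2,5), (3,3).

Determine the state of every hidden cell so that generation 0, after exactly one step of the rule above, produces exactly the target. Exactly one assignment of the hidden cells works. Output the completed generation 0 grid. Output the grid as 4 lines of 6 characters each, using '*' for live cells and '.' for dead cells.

Answer: *..*..
*....*
...**.
.**.*.

Derivation:
Hidden generation-0 cells (in order): (0,5), (2,5), (3,3).
A hidden cell only influences target cells in its own 3x3 neighborhood. Try each of the 2^3 = 8 assignments, step the completed generation 0 forward once under B3/S23, and compare with the target:
  (0,5)=. (2,5)=. (3,3)=. -> step reproduces the target at every cell -> ACCEPT
  (0,5)=. (2,5)=. (3,3)=* -> step gives (2,2)='.' but target has '*' -> reject
  (0,5)=. (2,5)=* (3,3)=. -> step gives (1,5)='*' but target has '.' -> reject
  (0,5)=. (2,5)=* (3,3)=* -> step gives (1,5)='*' but target has '.' -> reject
  (0,5)=* (2,5)=. (3,3)=. -> step gives (0,4)='*' but target has '.' -> reject
  (0,5)=* (2,5)=. (3,3)=* -> step gives (0,4)='*' but target has '.' -> reject
  (0,5)=* (2,5)=* (3,3)=. -> step gives (0,4)='*' but target has '.' -> reject
  (0,5)=* (2,5)=* (3,3)=* -> step gives (0,4)='*' but target has '.' -> reject
Unique solution: (0,5)=dead, (2,5)=dead, (3,3)=dead.
Check: live-neighbor counts of every cell in the completed generation 0:
121021
122341
233333
112422
Applying B3/S23 to generation 0 with these counts gives:
......
...*..
.*****
..*.*.
which matches the target exactly.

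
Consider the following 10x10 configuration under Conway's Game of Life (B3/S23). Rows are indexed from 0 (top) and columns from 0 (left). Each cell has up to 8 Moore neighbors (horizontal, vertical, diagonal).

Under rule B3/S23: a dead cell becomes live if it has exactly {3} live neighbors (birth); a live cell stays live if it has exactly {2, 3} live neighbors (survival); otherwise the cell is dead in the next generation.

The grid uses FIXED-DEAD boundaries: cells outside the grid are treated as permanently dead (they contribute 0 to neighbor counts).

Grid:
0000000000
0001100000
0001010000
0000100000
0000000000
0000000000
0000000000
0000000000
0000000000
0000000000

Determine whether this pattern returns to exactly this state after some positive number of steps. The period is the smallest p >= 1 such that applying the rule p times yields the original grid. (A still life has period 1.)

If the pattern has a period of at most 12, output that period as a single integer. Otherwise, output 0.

Answer: 1

Derivation:
Simulating and comparing each generation to the original:
Gen 0 (original, given above): 5 live cells
Gen 1: 5 live cells, MATCHES original -> period = 1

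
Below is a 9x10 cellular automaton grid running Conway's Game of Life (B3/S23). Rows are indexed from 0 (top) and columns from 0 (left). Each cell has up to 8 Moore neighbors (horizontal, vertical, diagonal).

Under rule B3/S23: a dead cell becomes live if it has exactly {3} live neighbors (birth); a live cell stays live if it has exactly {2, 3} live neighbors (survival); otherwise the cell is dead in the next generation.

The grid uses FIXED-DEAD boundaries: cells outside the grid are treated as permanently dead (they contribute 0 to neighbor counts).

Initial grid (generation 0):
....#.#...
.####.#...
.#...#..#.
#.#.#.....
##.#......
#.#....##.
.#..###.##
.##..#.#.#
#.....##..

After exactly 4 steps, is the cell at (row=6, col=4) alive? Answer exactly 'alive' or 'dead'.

Simulating step by step:
Generation 0 (given above): 34 live cells
Generation 1: 39 live cells
..#.#.....
.####.##..
#....#....
#.###.....
#..#......
#.########
#..###...#
###.#....#
.#....###.
Generation 2: 39 live cells
.##.##....
.##.#.#...
#....##...
#.###.....
#.....###.
#.#...####
#......#.#
#.#.#.##.#
###....##.
Generation 3: 35 live cells
.##.##....
#.#.#.#...
#.....#...
#..##.....
#.#..##..#
#........#
#..#.#...#
#.##..#..#
#.##..###.
Generation 4: 39 live cells
.##.##....
#.#.#.#...
#...#.....
#..##.#...
#..###....
#...###.##
#.###...##
#....##..#
..##..###.

Cell (6,4) at generation 4: 1 -> alive

Answer: alive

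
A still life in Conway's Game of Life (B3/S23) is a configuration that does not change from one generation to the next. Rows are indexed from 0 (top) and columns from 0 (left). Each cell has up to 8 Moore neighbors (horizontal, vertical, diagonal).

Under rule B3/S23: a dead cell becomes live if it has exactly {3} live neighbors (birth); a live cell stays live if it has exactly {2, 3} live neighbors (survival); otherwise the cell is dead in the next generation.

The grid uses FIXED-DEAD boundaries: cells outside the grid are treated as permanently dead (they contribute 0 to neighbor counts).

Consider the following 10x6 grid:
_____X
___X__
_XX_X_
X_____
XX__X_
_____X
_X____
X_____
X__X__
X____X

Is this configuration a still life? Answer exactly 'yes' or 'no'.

Compute generation 1 and compare to generation 0 (given above):
Generation 1:
______
__XXX_
_XXX__
X_XX__
XX____
XX____
______
XX____
XX____
______
Cell (0,5) differs: gen0=1 vs gen1=0 -> NOT a still life.

Answer: no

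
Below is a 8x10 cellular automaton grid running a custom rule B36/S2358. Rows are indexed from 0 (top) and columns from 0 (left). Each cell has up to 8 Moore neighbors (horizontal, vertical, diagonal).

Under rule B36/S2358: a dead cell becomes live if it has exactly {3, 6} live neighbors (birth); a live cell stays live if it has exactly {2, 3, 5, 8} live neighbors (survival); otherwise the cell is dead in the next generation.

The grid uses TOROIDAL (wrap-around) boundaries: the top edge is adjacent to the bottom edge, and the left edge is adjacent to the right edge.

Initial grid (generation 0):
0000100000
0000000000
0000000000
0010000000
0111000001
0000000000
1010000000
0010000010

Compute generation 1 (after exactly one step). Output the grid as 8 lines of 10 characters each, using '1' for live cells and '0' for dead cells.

Simulating step by step:
Generation 0 (given above): 10 live cells
Generation 1: 11 live cells
(generation 1 grid is the final answer)

Answer: 0000000000
0000000000
0000000000
0111000000
0111000000
1001000000
0100000000
0101000000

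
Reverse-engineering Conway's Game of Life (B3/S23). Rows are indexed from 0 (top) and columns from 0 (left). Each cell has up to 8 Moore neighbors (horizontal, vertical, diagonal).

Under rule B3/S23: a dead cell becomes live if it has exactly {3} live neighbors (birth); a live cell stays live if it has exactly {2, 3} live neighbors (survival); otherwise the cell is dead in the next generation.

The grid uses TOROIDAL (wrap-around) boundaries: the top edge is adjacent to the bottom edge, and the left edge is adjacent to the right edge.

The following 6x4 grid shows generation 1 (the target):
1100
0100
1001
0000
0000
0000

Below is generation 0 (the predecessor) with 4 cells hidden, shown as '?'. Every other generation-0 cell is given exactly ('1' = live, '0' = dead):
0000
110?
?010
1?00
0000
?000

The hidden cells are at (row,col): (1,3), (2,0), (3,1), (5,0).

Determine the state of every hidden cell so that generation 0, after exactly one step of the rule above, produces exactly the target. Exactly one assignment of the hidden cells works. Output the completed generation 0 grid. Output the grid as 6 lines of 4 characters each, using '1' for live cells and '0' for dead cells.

Answer: 0000
1100
0010
1000
0000
1000

Derivation:
Hidden generation-0 cells (in order): (1,3), (2,0), (3,1), (5,0).
A hidden cell only influences target cells in its own 3x3 neighborhood. Try each of the 2^4 = 16 assignments, step the completed generation 0 forward once under B3/S23, and compare with the target:
  (1,3)=0 (2,0)=0 (3,1)=0 (5,0)=0 -> step gives (0,0)='0' but target has '1' -> reject
  (1,3)=0 (2,0)=0 (3,1)=0 (5,0)=1 -> step reproduces the target at every cell -> ACCEPT
  (1,3)=0 (2,0)=0 (3,1)=1 (5,0)=0 -> step gives (0,0)='0' but target has '1' -> reject
  (1,3)=0 (2,0)=0 (3,1)=1 (5,0)=1 -> step gives (2,0)='0' but target has '1' -> reject
  (1,3)=0 (2,0)=1 (3,1)=0 (5,0)=0 -> step gives (0,0)='0' but target has '1' -> reject
  (1,3)=0 (2,0)=1 (3,1)=0 (5,0)=1 -> step gives (1,0)='1' but target has '0' -> reject
  (1,3)=0 (2,0)=1 (3,1)=1 (5,0)=0 -> step gives (0,0)='0' but target has '1' -> reject
  (1,3)=0 (2,0)=1 (3,1)=1 (5,0)=1 -> step gives (1,0)='1' but target has '0' -> reject
  (1,3)=1 (2,0)=0 (3,1)=0 (5,0)=0 -> step gives (0,1)='0' but target has '1' -> reject
  (1,3)=1 (2,0)=0 (3,1)=0 (5,0)=1 -> step gives (0,0)='0' but target has '1' -> reject
  (1,3)=1 (2,0)=0 (3,1)=1 (5,0)=0 -> step gives (0,1)='0' but target has '1' -> reject
  (1,3)=1 (2,0)=0 (3,1)=1 (5,0)=1 -> step gives (0,0)='0' but target has '1' -> reject
  (1,3)=1 (2,0)=1 (3,1)=0 (5,0)=0 -> step gives (0,1)='0' but target has '1' -> reject
  (1,3)=1 (2,0)=1 (3,1)=0 (5,0)=1 -> step gives (0,0)='0' but target has '1' -> reject
  (1,3)=1 (2,0)=1 (3,1)=1 (5,0)=0 -> step gives (0,1)='0' but target has '1' -> reject
  (1,3)=1 (2,0)=1 (3,1)=1 (5,0)=1 -> step gives (0,0)='0' but target has '1' -> reject
Unique solution: (1,3)=dead, (2,0)=dead, (3,1)=dead, (5,0)=live.
Check: live-neighbor counts of every cell in the completed generation 0:
3312
1222
3413
0212
2202
0101
Applying B3/S23 to generation 0 with these counts gives:
1100
0100
1001
0000
0000
0000
which matches the target exactly.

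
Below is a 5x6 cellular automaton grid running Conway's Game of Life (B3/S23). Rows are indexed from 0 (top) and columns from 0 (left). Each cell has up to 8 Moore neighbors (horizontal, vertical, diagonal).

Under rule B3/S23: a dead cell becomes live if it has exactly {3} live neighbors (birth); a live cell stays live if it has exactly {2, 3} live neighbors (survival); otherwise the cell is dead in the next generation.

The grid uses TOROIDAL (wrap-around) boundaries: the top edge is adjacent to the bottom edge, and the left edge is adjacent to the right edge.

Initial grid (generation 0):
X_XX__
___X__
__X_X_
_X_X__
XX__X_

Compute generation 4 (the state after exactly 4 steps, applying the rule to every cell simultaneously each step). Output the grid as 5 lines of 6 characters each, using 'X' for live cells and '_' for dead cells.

Answer: X_____
X_X___
X__X__
X__X__
X_____

Derivation:
Simulating step by step:
Generation 0 (given above): 11 live cells
Generation 1: 17 live cells
X_XXXX
_X__X_
__X_X_
XX_XXX
X___XX
Generation 2: 6 live cells
__X___
XX____
__X___
_XX___
______
Generation 3: 9 live cells
_X____
_XX___
X_X___
_XX___
_XX___
Generation 4: 8 live cells
(generation 4 grid is the final answer)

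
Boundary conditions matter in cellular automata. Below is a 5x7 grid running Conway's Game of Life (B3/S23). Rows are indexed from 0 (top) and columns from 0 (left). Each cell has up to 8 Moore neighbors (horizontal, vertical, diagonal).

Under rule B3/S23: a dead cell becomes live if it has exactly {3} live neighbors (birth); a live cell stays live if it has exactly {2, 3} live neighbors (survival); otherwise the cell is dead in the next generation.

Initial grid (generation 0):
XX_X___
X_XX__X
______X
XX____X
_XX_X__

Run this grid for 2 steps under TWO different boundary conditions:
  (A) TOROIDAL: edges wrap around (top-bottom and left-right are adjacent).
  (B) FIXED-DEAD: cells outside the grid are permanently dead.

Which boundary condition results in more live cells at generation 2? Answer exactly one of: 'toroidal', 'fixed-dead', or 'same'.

Answer: toroidal

Derivation:
Under TOROIDAL boundary, generation 2:
X_X_X_X
__XXX_X
X___XX_
XXXXXXX
__XXX_X
Population = 22

Under FIXED-DEAD boundary, generation 2:
XX_X___
X__XX__
X___XXX
___X_XX
X_X____
Population = 15

Comparison: toroidal=22, fixed-dead=15 -> toroidal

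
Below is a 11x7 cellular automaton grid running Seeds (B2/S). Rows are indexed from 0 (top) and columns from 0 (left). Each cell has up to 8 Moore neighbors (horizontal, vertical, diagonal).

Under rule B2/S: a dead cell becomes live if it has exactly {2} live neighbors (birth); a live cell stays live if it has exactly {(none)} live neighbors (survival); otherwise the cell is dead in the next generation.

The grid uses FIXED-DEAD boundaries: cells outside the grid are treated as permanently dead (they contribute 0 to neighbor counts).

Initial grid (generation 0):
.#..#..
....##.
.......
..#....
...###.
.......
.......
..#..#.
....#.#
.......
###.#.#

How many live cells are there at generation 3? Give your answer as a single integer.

Simulating step by step:
Generation 0 (given above): 17 live cells
Generation 1: 19 live cells
...#...
...#...
...###.
.....#.
..#....
...#.#.
.......
...##.#
...#...
#.#.#.#
...#.#.
Generation 2: 22 live cells
..#.#..
.....#.
..#...#
..#...#
...#.##
..#.#..
..#...#
..#..#.
.#....#
.#.....
.##...#
Generation 3: 19 live cells
...#.#.
.##.#.#
.#.#...
.#..#..
.#.....
.#.....
....#..
...#...
#....#.
.....##
#......
Population at generation 3: 19

Answer: 19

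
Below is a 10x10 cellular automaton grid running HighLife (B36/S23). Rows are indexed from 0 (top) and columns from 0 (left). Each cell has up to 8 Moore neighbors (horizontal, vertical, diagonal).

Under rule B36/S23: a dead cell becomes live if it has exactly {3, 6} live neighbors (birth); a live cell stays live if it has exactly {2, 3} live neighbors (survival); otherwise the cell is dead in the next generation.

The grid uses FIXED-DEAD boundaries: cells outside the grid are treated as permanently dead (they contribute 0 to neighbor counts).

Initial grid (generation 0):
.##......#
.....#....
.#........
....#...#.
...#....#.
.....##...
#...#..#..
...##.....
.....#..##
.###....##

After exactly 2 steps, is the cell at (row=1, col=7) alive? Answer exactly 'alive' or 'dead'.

Simulating step by step:
Generation 0 (given above): 24 live cells
Generation 1: 21 live cells
..........
.##.......
..........
..........
....##.#..
....####..
...##.#...
...###..#.
........##
..#.....##
Generation 2: 13 live cells
..........
..........
..........
..........
....#..#..
.......#..
..........
...#.#.###
...##..#..
........##

Cell (1,7) at generation 2: 0 -> dead

Answer: dead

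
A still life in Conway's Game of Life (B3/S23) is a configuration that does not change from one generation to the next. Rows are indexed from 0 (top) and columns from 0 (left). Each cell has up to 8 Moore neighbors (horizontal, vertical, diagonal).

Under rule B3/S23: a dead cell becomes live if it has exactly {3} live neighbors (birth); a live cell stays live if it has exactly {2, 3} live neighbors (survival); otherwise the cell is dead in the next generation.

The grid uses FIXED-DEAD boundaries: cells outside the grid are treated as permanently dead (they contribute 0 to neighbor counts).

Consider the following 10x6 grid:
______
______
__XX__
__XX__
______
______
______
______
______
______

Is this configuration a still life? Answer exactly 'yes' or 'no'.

Compute generation 1 and compare to generation 0 (given above):
Generation 1:
______
______
__XX__
__XX__
______
______
______
______
______
______
The grids are IDENTICAL -> still life.

Answer: yes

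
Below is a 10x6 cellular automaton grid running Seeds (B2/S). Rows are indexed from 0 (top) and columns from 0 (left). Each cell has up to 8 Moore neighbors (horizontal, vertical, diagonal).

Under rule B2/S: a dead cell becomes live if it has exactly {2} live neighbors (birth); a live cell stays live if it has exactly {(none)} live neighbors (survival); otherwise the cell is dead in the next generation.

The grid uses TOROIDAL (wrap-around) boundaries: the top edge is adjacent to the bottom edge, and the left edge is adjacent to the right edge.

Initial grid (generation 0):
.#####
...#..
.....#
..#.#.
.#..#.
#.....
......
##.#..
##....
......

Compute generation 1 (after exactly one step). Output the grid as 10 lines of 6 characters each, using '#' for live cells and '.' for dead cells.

Answer: #.....
.#....
..#...
##....
#.#...
.#...#
..#..#
.....#
.....#
......

Derivation:
Simulating step by step:
Generation 0 (given above): 17 live cells
Generation 1: 13 live cells
(generation 1 grid is the final answer)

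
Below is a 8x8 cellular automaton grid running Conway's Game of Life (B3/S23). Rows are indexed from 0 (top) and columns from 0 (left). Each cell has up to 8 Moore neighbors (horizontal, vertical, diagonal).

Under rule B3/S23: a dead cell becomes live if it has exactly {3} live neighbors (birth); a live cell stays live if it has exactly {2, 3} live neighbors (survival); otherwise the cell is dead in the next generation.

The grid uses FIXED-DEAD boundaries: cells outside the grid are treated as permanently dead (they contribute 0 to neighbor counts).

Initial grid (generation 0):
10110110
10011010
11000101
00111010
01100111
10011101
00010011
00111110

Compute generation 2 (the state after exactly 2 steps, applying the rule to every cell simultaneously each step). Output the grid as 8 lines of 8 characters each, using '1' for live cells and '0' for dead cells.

Simulating step by step:
Generation 0 (given above): 35 live cells
Generation 1: 25 live cells
01110110
10010001
11000001
10011000
01000001
01010000
00000001
00111111
Generation 2: 28 live cells
(generation 2 grid is the final answer)

Answer: 01111010
10011001
11111000
10100000
11011000
00100000
00000101
00011111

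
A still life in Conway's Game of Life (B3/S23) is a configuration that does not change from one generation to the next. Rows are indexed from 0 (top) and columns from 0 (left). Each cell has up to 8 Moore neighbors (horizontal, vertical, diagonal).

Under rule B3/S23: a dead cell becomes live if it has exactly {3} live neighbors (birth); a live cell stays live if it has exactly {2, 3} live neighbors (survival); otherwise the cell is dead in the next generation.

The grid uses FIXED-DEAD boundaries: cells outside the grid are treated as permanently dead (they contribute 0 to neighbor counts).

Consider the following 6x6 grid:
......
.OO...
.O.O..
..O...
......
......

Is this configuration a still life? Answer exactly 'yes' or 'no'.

Compute generation 1 and compare to generation 0 (given above):
Generation 1:
......
.OO...
.O.O..
..O...
......
......
The grids are IDENTICAL -> still life.

Answer: yes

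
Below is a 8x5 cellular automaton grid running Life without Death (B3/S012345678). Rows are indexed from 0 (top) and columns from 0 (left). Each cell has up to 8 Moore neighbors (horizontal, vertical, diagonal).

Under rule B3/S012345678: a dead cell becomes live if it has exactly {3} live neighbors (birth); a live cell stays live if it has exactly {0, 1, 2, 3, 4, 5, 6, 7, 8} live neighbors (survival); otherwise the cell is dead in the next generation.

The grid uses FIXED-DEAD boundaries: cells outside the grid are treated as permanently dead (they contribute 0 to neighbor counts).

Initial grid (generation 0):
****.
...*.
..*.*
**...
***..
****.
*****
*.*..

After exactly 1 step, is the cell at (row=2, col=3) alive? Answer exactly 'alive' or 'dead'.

Answer: alive

Derivation:
Simulating step by step:
Generation 0 (given above): 23 live cells
Generation 1: 29 live cells
****.
...**
.****
**.*.
****.
*****
*****
*.*..

Cell (2,3) at generation 1: 1 -> alive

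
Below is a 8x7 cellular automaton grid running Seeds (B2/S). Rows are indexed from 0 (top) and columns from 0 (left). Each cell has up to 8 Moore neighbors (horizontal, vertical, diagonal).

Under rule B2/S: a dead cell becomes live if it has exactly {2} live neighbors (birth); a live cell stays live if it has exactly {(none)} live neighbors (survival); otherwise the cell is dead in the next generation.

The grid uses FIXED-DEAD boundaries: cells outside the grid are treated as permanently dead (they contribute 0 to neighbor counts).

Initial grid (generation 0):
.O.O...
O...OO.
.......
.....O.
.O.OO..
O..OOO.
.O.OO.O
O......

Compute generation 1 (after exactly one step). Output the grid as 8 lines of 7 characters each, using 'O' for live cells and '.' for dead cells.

Simulating step by step:
Generation 0 (given above): 18 live cells
Generation 1: 17 live cells
(generation 1 grid is the final answer)

Answer: O.O..O.
.OOO...
......O
..OO...
O.....O
......O
.......
.OOOOO.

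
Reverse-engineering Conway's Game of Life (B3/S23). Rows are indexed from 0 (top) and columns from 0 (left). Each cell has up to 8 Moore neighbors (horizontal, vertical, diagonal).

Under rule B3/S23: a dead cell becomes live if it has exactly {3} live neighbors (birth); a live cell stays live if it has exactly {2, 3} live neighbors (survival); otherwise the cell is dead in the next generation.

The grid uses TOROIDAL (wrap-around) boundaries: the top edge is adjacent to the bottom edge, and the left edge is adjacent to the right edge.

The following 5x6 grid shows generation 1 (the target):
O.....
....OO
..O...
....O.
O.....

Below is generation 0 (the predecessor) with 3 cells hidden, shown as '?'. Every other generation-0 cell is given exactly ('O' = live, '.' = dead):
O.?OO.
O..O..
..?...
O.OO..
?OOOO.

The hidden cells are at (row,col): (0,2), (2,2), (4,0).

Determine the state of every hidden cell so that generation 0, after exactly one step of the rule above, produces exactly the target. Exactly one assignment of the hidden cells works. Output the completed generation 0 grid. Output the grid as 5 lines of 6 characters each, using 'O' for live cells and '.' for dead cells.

Answer: O.OOO.
O..O..
..O...
O.OO..
.OOOO.

Derivation:
Hidden generation-0 cells (in order): (0,2), (2,2), (4,0).
A hidden cell only influences target cells in its own 3x3 neighborhood. Try each of the 2^3 = 8 assignments, step the completed generation 0 forward once under B3/S23, and compare with the target:
  (0,2)=. (2,2)=. (4,0)=. -> step gives (1,3)='O' but target has '.' -> reject
  (0,2)=. (2,2)=. (4,0)=O -> step gives (1,3)='O' but target has '.' -> reject
  (0,2)=. (2,2)=O (4,0)=. -> step gives (1,1)='O' but target has '.' -> reject
  (0,2)=. (2,2)=O (4,0)=O -> step gives (1,1)='O' but target has '.' -> reject
  (0,2)=O (2,2)=. (4,0)=. -> step gives (1,1)='O' but target has '.' -> reject
  (0,2)=O (2,2)=. (4,0)=O -> step gives (1,1)='O' but target has '.' -> reject
  (0,2)=O (2,2)=O (4,0)=. -> step reproduces the target at every cell -> ACCEPT
  (0,2)=O (2,2)=O (4,0)=O -> step gives (3,0)='O' but target has '.' -> reject
Unique solution: (0,2)=live, (2,2)=live, (4,0)=dead.
Check: live-neighbor counts of every cell in the completed generation 0:
255644
144433
243422
155532
356744
Applying B3/S23 to generation 0 with these counts gives:
O.....
....OO
..O...
....O.
O.....
which matches the target exactly.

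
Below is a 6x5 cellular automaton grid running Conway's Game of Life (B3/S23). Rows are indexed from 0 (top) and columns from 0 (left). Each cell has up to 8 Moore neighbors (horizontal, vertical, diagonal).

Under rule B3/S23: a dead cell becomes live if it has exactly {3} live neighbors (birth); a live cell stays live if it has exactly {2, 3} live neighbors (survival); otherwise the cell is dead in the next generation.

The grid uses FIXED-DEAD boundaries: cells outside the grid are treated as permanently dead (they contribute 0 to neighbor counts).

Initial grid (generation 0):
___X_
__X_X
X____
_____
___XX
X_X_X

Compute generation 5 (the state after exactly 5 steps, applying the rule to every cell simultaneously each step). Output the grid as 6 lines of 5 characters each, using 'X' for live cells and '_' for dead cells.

Answer: _____
_____
_____
_____
___XX
___XX

Derivation:
Simulating step by step:
Generation 0 (given above): 9 live cells
Generation 1: 5 live cells
___X_
___X_
_____
_____
___XX
____X
Generation 2: 4 live cells
_____
_____
_____
_____
___XX
___XX
Generation 3: 4 live cells
_____
_____
_____
_____
___XX
___XX
Generation 4: 4 live cells
_____
_____
_____
_____
___XX
___XX
Generation 5: 4 live cells
(generation 5 grid is the final answer)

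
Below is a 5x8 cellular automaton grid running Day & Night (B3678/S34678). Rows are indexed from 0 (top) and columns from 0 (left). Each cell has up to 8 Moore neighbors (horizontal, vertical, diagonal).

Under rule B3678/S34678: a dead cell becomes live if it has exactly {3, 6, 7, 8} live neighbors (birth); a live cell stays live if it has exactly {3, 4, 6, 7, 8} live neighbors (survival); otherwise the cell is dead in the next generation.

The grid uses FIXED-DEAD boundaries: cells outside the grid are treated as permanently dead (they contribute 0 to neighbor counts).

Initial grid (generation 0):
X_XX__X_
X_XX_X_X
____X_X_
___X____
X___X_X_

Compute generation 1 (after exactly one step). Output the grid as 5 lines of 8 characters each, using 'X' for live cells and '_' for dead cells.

Answer: __XXX___
__XX_X__
__X_XX__
____X___
________

Derivation:
Simulating step by step:
Generation 0 (given above): 15 live cells
Generation 1: 10 live cells
(generation 1 grid is the final answer)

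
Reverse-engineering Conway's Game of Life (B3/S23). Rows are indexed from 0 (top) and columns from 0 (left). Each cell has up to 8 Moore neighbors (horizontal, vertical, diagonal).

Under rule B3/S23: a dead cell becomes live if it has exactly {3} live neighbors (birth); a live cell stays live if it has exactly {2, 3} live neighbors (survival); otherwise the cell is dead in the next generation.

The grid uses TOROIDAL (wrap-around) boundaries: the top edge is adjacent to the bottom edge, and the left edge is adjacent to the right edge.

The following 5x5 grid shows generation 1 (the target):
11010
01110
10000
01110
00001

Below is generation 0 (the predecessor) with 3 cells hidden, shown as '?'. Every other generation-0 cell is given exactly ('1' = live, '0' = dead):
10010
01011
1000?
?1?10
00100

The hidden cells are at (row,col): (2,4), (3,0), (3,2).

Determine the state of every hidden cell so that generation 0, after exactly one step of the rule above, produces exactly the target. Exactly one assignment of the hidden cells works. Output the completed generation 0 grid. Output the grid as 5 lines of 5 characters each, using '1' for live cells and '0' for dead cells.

Hidden generation-0 cells (in order): (2,4), (3,0), (3,2).
A hidden cell only influences target cells in its own 3x3 neighborhood. Try each of the 2^3 = 8 assignments, step the completed generation 0 forward once under B3/S23, and compare with the target:
  (2,4)=0 (3,0)=0 (3,2)=0 -> step gives (2,1)='1' but target has '0' -> reject
  (2,4)=0 (3,0)=0 (3,2)=1 -> step reproduces the target at every cell -> ACCEPT
  (2,4)=0 (3,0)=1 (3,2)=0 -> step gives (2,0)='0' but target has '1' -> reject
  (2,4)=0 (3,0)=1 (3,2)=1 -> step gives (2,0)='0' but target has '1' -> reject
  (2,4)=1 (3,0)=0 (3,2)=0 -> step gives (2,0)='0' but target has '1' -> reject
  (2,4)=1 (3,0)=0 (3,2)=1 -> step gives (2,0)='0' but target has '1' -> reject
  (2,4)=1 (3,0)=1 (3,2)=0 -> step gives (2,0)='0' but target has '1' -> reject
  (2,4)=1 (3,0)=1 (3,2)=1 -> step gives (2,0)='0' but target has '1' -> reject
Unique solution: (2,4)=dead, (3,0)=dead, (3,2)=live.
Check: live-neighbor counts of every cell in the completed generation 0:
23434
42324
34544
23322
24443
Applying B3/S23 to generation 0 with these counts gives:
11010
01110
10000
01110
00001
which matches the target exactly.

Answer: 10010
01011
10000
01110
00100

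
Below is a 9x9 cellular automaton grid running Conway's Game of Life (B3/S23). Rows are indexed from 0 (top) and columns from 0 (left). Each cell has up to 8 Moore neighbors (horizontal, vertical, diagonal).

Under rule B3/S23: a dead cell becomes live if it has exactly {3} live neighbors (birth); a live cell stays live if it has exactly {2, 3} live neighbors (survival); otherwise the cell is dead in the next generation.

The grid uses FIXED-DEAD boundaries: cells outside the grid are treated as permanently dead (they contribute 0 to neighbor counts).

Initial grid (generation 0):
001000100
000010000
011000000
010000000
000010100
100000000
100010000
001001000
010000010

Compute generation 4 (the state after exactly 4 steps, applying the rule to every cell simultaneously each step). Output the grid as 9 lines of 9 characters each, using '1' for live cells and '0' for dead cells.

Answer: 011000000
011000000
101000000
000000000
000000000
000000000
000000000
000000000
000000000

Derivation:
Simulating step by step:
Generation 0 (given above): 15 live cells
Generation 1: 10 live cells
000000000
011100000
011000000
011000000
000000000
000001000
010000000
010000000
000000000
Generation 2: 6 live cells
001000000
010100000
100000000
011000000
000000000
000000000
000000000
000000000
000000000
Generation 3: 5 live cells
001000000
011000000
100000000
010000000
000000000
000000000
000000000
000000000
000000000
Generation 4: 6 live cells
(generation 4 grid is the final answer)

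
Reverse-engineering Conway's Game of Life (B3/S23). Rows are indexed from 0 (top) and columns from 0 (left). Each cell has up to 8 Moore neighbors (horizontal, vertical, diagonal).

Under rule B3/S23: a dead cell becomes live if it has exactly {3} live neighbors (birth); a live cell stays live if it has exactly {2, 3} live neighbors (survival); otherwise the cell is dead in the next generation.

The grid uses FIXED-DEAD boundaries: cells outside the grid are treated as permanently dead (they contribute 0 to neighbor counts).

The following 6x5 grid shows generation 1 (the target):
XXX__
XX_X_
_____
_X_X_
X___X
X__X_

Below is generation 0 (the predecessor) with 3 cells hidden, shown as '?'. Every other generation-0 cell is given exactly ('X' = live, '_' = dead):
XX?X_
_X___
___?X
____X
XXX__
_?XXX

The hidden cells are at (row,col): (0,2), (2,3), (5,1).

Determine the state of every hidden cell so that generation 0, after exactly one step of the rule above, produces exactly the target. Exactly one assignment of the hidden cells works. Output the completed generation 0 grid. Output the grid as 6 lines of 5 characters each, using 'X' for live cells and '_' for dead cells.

Hidden generation-0 cells (in order): (0,2), (2,3), (5,1).
A hidden cell only influences target cells in its own 3x3 neighborhood. Try each of the 2^3 = 8 assignments, step the completed generation 0 forward once under B3/S23, and compare with the target:
  (0,2)=_ (2,3)=_ (5,1)=_ -> step gives (1,2)='X' but target has '_' -> reject
  (0,2)=_ (2,3)=_ (5,1)=X -> step gives (1,2)='X' but target has '_' -> reject
  (0,2)=_ (2,3)=X (5,1)=_ -> step gives (1,4)='X' but target has '_' -> reject
  (0,2)=_ (2,3)=X (5,1)=X -> step gives (1,4)='X' but target has '_' -> reject
  (0,2)=X (2,3)=_ (5,1)=_ -> step gives (4,0)='_' but target has 'X' -> reject
  (0,2)=X (2,3)=_ (5,1)=X -> step reproduces the target at every cell -> ACCEPT
  (0,2)=X (2,3)=X (5,1)=_ -> step gives (1,3)='_' but target has 'X' -> reject
  (0,2)=X (2,3)=X (5,1)=X -> step gives (1,3)='_' but target has 'X' -> reject
Unique solution: (0,2)=live, (2,3)=dead, (5,1)=live.
Check: live-neighbor counts of every cell in the completed generation 0:
23311
33432
11121
23231
24453
34431
Applying B3/S23 to generation 0 with these counts gives:
XXX__
XX_X_
_____
_X_X_
X___X
X__X_
which matches the target exactly.

Answer: XXXX_
_X___
____X
____X
XXX__
_XXXX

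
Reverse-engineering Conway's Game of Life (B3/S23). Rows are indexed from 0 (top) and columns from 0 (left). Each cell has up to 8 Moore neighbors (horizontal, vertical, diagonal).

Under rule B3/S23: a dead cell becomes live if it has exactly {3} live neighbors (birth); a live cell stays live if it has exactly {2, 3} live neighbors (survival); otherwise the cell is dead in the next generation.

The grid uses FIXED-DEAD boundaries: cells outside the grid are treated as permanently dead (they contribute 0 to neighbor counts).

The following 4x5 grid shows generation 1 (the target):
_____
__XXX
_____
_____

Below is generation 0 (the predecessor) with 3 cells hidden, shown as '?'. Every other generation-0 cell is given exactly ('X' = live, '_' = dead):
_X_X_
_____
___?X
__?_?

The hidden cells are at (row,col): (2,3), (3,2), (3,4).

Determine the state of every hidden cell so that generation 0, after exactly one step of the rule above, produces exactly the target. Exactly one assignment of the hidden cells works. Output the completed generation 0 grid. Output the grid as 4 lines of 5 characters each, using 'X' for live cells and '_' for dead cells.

Answer: _X_X_
_____
___XX
_____

Derivation:
Hidden generation-0 cells (in order): (2,3), (3,2), (3,4).
A hidden cell only influences target cells in its own 3x3 neighborhood. Try each of the 2^3 = 8 assignments, step the completed generation 0 forward once under B3/S23, and compare with the target:
  (2,3)=_ (3,2)=_ (3,4)=_ -> step gives (1,2)='_' but target has 'X' -> reject
  (2,3)=_ (3,2)=_ (3,4)=X -> step gives (1,2)='_' but target has 'X' -> reject
  (2,3)=_ (3,2)=X (3,4)=_ -> step gives (1,2)='_' but target has 'X' -> reject
  (2,3)=_ (3,2)=X (3,4)=X -> step gives (1,2)='_' but target has 'X' -> reject
  (2,3)=X (3,2)=_ (3,4)=_ -> step reproduces the target at every cell -> ACCEPT
  (2,3)=X (3,2)=_ (3,4)=X -> step gives (2,3)='X' but target has '_' -> reject
  (2,3)=X (3,2)=X (3,4)=_ -> step gives (2,3)='X' but target has '_' -> reject
  (2,3)=X (3,2)=X (3,4)=X -> step gives (2,3)='X' but target has '_' -> reject
Unique solution: (2,3)=live, (3,2)=dead, (3,4)=dead.
Check: live-neighbor counts of every cell in the completed generation 0:
10201
11333
00111
00122
Applying B3/S23 to generation 0 with these counts gives:
_____
__XXX
_____
_____
which matches the target exactly.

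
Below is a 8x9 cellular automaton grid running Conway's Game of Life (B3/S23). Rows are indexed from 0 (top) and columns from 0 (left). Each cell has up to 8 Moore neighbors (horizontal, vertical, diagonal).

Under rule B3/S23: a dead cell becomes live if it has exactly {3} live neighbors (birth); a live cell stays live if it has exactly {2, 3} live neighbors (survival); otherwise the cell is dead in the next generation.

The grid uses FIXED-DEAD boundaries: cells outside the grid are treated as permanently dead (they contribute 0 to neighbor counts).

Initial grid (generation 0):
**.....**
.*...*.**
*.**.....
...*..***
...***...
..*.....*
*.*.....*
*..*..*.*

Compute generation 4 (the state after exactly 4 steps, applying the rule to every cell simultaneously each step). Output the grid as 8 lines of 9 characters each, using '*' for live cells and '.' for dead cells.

Answer: ....****.
.*.......
.*....*..
....**...
*.*......
*........
.........
.........

Derivation:
Simulating step by step:
Generation 0 (given above): 27 live cells
Generation 1: 29 live cells
**....***
......***
.****....
.....***.
..*****.*
.**.*....
..**....*
.*.....*.
Generation 2: 19 live cells
......*.*
*..*.**.*
..***...*
.*.....*.
.**......
.*.....*.
...*.....
..*......
Generation 3: 20 live cells
.....**..
..**.**.*
.******.*
.*.......
***......
.*.......
..*......
.........
Generation 4: 12 live cells
(generation 4 grid is the final answer)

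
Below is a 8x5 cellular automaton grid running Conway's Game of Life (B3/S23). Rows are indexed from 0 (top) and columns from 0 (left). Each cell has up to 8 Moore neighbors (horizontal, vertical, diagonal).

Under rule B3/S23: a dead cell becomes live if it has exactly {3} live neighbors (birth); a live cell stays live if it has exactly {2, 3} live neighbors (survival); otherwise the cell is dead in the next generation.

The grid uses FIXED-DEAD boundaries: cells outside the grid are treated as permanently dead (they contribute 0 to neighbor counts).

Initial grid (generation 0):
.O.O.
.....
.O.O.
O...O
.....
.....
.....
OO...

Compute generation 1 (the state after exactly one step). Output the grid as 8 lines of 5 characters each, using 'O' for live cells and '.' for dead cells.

Answer: .....
.....
.....
.....
.....
.....
.....
.....

Derivation:
Simulating step by step:
Generation 0 (given above): 8 live cells
Generation 1: 0 live cells
(generation 1 grid is the final answer)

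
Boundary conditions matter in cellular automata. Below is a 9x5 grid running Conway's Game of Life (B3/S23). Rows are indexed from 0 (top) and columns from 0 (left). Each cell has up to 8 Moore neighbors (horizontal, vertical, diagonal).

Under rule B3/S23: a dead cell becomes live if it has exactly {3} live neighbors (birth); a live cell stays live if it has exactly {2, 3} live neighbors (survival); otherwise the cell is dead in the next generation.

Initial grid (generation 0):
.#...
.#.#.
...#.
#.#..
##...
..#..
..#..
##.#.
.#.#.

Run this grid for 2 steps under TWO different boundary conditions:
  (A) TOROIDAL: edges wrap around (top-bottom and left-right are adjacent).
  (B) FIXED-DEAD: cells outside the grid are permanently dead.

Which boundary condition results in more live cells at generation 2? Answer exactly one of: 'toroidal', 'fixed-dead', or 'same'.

Under TOROIDAL boundary, generation 2:
##...
.##.#
.####
..#..
#.#.#
..#..
#....
.#...
...#.
Population = 17

Under FIXED-DEAD boundary, generation 2:
.....
..#..
.##..
#.##.
..##.
..#..
...#.
#..#.
###..
Population = 15

Comparison: toroidal=17, fixed-dead=15 -> toroidal

Answer: toroidal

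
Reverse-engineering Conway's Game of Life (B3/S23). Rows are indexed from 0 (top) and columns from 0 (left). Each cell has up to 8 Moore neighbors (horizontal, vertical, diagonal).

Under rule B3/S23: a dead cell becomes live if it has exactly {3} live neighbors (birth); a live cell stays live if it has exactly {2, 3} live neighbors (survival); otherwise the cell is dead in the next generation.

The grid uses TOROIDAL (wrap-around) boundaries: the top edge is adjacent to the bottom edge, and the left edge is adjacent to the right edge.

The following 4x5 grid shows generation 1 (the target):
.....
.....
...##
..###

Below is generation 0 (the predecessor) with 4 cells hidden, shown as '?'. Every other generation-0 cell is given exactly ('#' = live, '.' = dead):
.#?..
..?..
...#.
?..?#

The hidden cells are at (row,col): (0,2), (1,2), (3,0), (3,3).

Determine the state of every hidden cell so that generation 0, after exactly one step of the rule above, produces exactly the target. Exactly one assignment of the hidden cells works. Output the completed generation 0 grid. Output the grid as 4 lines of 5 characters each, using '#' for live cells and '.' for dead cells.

Answer: .#...
.....
...#.
...##

Derivation:
Hidden generation-0 cells (in order): (0,2), (1,2), (3,0), (3,3).
A hidden cell only influences target cells in its own 3x3 neighborhood. Try each of the 2^4 = 16 assignments, step the completed generation 0 forward once under B3/S23, and compare with the target:
  (0,2)=. (1,2)=. (3,0)=. (3,3)=. -> step gives (2,3)='.' but target has '#' -> reject
  (0,2)=. (1,2)=. (3,0)=. (3,3)=# -> step reproduces the target at every cell -> ACCEPT
  (0,2)=. (1,2)=. (3,0)=# (3,3)=. -> step gives (0,0)='#' but target has '.' -> reject
  (0,2)=. (1,2)=. (3,0)=# (3,3)=# -> step gives (0,0)='#' but target has '.' -> reject
  (0,2)=. (1,2)=# (3,0)=. (3,3)=. -> step gives (1,2)='#' but target has '.' -> reject
  (0,2)=. (1,2)=# (3,0)=. (3,3)=# -> step gives (0,2)='#' but target has '.' -> reject
  (0,2)=. (1,2)=# (3,0)=# (3,3)=. -> step gives (0,0)='#' but target has '.' -> reject
  (0,2)=. (1,2)=# (3,0)=# (3,3)=# -> step gives (0,0)='#' but target has '.' -> reject
  (0,2)=# (1,2)=. (3,0)=. (3,3)=. -> step gives (1,2)='#' but target has '.' -> reject
  (0,2)=# (1,2)=. (3,0)=. (3,3)=# -> step gives (0,2)='#' but target has '.' -> reject
  (0,2)=# (1,2)=. (3,0)=# (3,3)=. -> step gives (0,0)='#' but target has '.' -> reject
  (0,2)=# (1,2)=. (3,0)=# (3,3)=# -> step gives (0,0)='#' but target has '.' -> reject
  (0,2)=# (1,2)=# (3,0)=. (3,3)=. -> step gives (0,1)='#' but target has '.' -> reject
  (0,2)=# (1,2)=# (3,0)=. (3,3)=# -> step gives (0,1)='#' but target has '.' -> reject
  (0,2)=# (1,2)=# (3,0)=# (3,3)=. -> step gives (0,0)='#' but target has '.' -> reject
  (0,2)=# (1,2)=# (3,0)=# (3,3)=# -> step gives (0,0)='#' but target has '.' -> reject
Unique solution: (0,2)=dead, (1,2)=dead, (3,0)=dead, (3,3)=live.
Check: live-neighbor counts of every cell in the completed generation 0:
20222
11211
10223
21322
Applying B3/S23 to generation 0 with these counts gives:
.....
.....
...##
..###
which matches the target exactly.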